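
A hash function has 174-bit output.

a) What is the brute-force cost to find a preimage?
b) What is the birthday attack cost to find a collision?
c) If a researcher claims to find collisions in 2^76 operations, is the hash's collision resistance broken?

Step 1: Preimage resistance requires brute-force of 2^174 operations.
Step 2: Collision resistance (birthday bound) = 2^(174/2) = 2^87.
Step 3: The claimed attack costs 2^76 operations.
Step 4: Since 2^76 < 2^87, the claimed attack beats the generic birthday bound, so collision resistance is broken.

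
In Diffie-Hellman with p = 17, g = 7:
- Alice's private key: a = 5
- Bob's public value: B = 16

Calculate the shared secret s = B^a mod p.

Step 1: s = B^a mod p = 16^5 mod 17.
  16^1 mod 17 = 16
  16^2 mod 17 = (16 * 16) mod 17 = 1
  16^3 mod 17 = (1 * 16) mod 17 = 16
  16^4 mod 17 = (16 * 16) mod 17 = 1
  16^5 mod 17 = (1 * 16) mod 17 = 16
Result: shared secret = 16.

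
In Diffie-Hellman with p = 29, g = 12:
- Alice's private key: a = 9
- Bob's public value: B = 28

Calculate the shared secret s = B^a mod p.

Step 1: s = B^a mod p = 28^9 mod 29.
  28^1 mod 29 = 28
  28^2 mod 29 = (28 * 28) mod 29 = 1
  28^3 mod 29 = (1 * 28) mod 29 = 28
  28^4 mod 29 = (28 * 28) mod 29 = 1
  28^5 mod 29 = (1 * 28) mod 29 = 28
  28^6 mod 29 = (28 * 28) mod 29 = 1
  28^7 mod 29 = (1 * 28) mod 29 = 28
  28^8 mod 29 = (28 * 28) mod 29 = 1
  28^9 mod 29 = (1 * 28) mod 29 = 28
Result: shared secret = 28.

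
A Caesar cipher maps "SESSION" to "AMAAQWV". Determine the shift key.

Step 1: Compare first letters: S (position 18) -> A (position 0).
Step 2: Shift = (0 - 18) mod 26 = 8.
The shift value is 8.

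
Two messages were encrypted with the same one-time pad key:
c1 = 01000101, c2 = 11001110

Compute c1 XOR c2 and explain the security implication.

Step 1: c1 XOR c2 = (m1 XOR k) XOR (m2 XOR k).
Step 2: By XOR associativity/commutativity: = m1 XOR m2 XOR k XOR k = m1 XOR m2.
Step 3: 01000101 XOR 11001110 = 10001011 = 139.
Step 4: The key cancels out! An attacker learns m1 XOR m2 = 139, revealing the relationship between plaintexts.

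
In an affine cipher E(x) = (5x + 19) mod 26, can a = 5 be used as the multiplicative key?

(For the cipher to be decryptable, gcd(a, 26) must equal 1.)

Step 1: Compute gcd(5, 26).
Step 2: gcd(5, 26) = 1.
Since gcd = 1, 5 is coprime with 26, so it is a valid key.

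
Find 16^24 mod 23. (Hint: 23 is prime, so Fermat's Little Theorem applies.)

Step 1: Since 23 is prime, by Fermat's Little Theorem: 16^22 = 1 (mod 23).
Step 2: Reduce exponent: 24 mod 22 = 2.
Step 3: So 16^24 = 16^2 (mod 23).
Step 4: 16^2 mod 23 = 3.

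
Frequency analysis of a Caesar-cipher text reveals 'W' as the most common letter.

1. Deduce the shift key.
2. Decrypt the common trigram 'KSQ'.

Step 1: In English, 'E' is the most frequent letter (12.7%).
Step 2: The most frequent ciphertext letter is 'W' (position 22).
Step 3: Shift = (22 - 4) mod 26 = 18.
Step 4: Decrypt 'KSQ' by shifting back 18:
  K -> S
  S -> A
  Q -> Y
Step 5: 'KSQ' decrypts to 'SAY'.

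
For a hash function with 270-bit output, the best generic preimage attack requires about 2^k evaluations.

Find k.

Step 1: The hash has a 270-bit output.
Step 2: Preimage resistance means: given a digest h(x), it should be infeasible to find any input that hashes to it.
With a 270-bit output there are 2^270 possible digests, so a generic brute-force preimage search costs about 2^270 evaluations.
Step 3: Security level = 270 bits.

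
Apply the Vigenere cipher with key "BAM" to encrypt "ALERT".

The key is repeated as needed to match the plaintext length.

Step 1: Repeat key to match plaintext length:
  Plaintext: ALERT
  Key:       BAMBA
Step 2: Encrypt each letter:
  A(0) + B(1) = (0+1) mod 26 = 1 = B
  L(11) + A(0) = (11+0) mod 26 = 11 = L
  E(4) + M(12) = (4+12) mod 26 = 16 = Q
  R(17) + B(1) = (17+1) mod 26 = 18 = S
  T(19) + A(0) = (19+0) mod 26 = 19 = T
Ciphertext: BLQST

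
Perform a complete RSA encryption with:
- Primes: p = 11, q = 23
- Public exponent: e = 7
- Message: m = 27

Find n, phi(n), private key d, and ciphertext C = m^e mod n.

Step 1: n = 11 * 23 = 253.
Step 2: phi(n) = (11-1)(23-1) = 10 * 22 = 220.
Step 3: Find d = 7^(-1) mod 220 = 63.
  Verify: 7 * 63 = 441 = 1 (mod 220).
Step 4: C = 27^7 mod 253 = 146.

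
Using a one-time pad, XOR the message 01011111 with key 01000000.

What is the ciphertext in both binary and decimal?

Step 1: Write out the XOR operation bit by bit:
  Message: 01011111
  Key:     01000000
  XOR:     00011111
Step 2: Convert to decimal: 00011111 = 31.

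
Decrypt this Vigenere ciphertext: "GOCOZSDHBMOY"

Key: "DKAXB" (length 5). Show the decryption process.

Step 1: Key 'DKAXB' has length 5. Extended key: DKAXBDKAXBDK
Step 2: Decrypt each position:
  G(6) - D(3) = 3 = D
  O(14) - K(10) = 4 = E
  C(2) - A(0) = 2 = C
  O(14) - X(23) = 17 = R
  Z(25) - B(1) = 24 = Y
  S(18) - D(3) = 15 = P
  D(3) - K(10) = 19 = T
  H(7) - A(0) = 7 = H
  B(1) - X(23) = 4 = E
  M(12) - B(1) = 11 = L
  O(14) - D(3) = 11 = L
  Y(24) - K(10) = 14 = O
Plaintext: DECRYPTHELLO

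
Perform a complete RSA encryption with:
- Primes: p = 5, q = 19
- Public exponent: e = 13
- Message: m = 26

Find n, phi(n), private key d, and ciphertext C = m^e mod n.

Step 1: n = 5 * 19 = 95.
Step 2: phi(n) = (5-1)(19-1) = 4 * 18 = 72.
Step 3: Find d = 13^(-1) mod 72 = 61.
  Verify: 13 * 61 = 793 = 1 (mod 72).
Step 4: C = 26^13 mod 95 = 26.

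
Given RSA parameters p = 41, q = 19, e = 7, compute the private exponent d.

Step 1: n = 41 * 19 = 779.
Step 2: phi(n) = 40 * 18 = 720.
Step 3: Find d such that 7 * d = 1 (mod 720).
Step 4: d = 7^(-1) mod 720 = 103.
Verification: 7 * 103 = 721 = 1 * 720 + 1.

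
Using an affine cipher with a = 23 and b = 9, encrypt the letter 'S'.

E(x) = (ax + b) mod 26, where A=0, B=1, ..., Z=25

Step 1: Convert 'S' to number: x = 18.
Step 2: E(18) = (23 * 18 + 9) mod 26 = 423 mod 26 = 7.
Step 3: Convert 7 back to letter: H.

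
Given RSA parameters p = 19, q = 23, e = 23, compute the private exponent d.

Step 1: n = 19 * 23 = 437.
Step 2: phi(n) = 18 * 22 = 396.
Step 3: Find d such that 23 * d = 1 (mod 396).
Step 4: d = 23^(-1) mod 396 = 155.
Verification: 23 * 155 = 3565 = 9 * 396 + 1.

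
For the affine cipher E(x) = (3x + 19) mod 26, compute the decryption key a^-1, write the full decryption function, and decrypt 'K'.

Step 1: Find a^-1, the modular inverse of 3 mod 26.
Step 2: We need 3 * a^-1 = 1 (mod 26).
Step 3: 3 * 9 = 27 = 1 * 26 + 1, so a^-1 = 9.
Step 4: D(y) = 9(y - 19) mod 26.
Step 5: Apply to 'K' (y = 10): D(10) = 9 * (10 - 19) mod 26 = 9 * -9 mod 26 = 23 -> 'X'.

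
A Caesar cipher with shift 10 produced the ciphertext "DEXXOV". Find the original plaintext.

Step 1: Reverse the shift by subtracting 10 from each letter position.
  D (position 3) -> position (3-10) mod 26 = 19 -> T
  E (position 4) -> position (4-10) mod 26 = 20 -> U
  X (position 23) -> position (23-10) mod 26 = 13 -> N
  X (position 23) -> position (23-10) mod 26 = 13 -> N
  O (position 14) -> position (14-10) mod 26 = 4 -> E
  V (position 21) -> position (21-10) mod 26 = 11 -> L
Decrypted message: TUNNEL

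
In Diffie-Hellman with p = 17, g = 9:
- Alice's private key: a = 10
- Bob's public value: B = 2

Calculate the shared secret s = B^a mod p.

Step 1: s = B^a mod p = 2^10 mod 17.
  2^1 mod 17 = 2
  2^2 mod 17 = (2 * 2) mod 17 = 4
  2^3 mod 17 = (4 * 2) mod 17 = 8
  2^4 mod 17 = (8 * 2) mod 17 = 16
  2^5 mod 17 = (16 * 2) mod 17 = 15
  2^6 mod 17 = (15 * 2) mod 17 = 13
  2^7 mod 17 = (13 * 2) mod 17 = 9
  2^8 mod 17 = (9 * 2) mod 17 = 1
  2^9 mod 17 = (1 * 2) mod 17 = 2
  2^10 mod 17 = (2 * 2) mod 17 = 4
Result: shared secret = 4.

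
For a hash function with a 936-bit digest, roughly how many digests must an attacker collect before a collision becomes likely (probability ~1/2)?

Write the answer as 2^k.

Step 1: The birthday paradox gives collision probability ~50% after sqrt(2^n) = 2^(n/2) hashes.
Step 2: For 936-bit output: 2^(936/2) = 2^468.
Step 3: Approximately 2^468 hash computations needed.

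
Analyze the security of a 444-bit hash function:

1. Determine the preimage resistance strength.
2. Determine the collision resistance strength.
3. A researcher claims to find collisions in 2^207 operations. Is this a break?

Step 1: Preimage resistance requires brute-force of 2^444 operations.
Step 2: Collision resistance (birthday bound) = 2^(444/2) = 2^222.
Step 3: The claimed attack costs 2^207 operations.
Step 4: Since 2^207 < 2^222, the claimed attack beats the generic birthday bound, so collision resistance is broken.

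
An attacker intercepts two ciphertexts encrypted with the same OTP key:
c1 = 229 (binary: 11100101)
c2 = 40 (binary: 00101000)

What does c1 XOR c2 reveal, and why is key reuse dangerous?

Step 1: c1 XOR c2 = (m1 XOR k) XOR (m2 XOR k).
Step 2: By XOR associativity/commutativity: = m1 XOR m2 XOR k XOR k = m1 XOR m2.
Step 3: 11100101 XOR 00101000 = 11001101 = 205.
Step 4: The key cancels out! An attacker learns m1 XOR m2 = 205, revealing the relationship between plaintexts.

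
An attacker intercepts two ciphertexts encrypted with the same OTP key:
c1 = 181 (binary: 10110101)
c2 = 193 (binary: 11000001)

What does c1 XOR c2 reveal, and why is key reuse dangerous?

Step 1: c1 XOR c2 = (m1 XOR k) XOR (m2 XOR k).
Step 2: By XOR associativity/commutativity: = m1 XOR m2 XOR k XOR k = m1 XOR m2.
Step 3: 10110101 XOR 11000001 = 01110100 = 116.
Step 4: The key cancels out! An attacker learns m1 XOR m2 = 116, revealing the relationship between plaintexts.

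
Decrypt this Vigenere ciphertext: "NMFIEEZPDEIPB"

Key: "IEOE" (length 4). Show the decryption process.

Step 1: Key 'IEOE' has length 4. Extended key: IEOEIEOEIEOEI
Step 2: Decrypt each position:
  N(13) - I(8) = 5 = F
  M(12) - E(4) = 8 = I
  F(5) - O(14) = 17 = R
  I(8) - E(4) = 4 = E
  E(4) - I(8) = 22 = W
  E(4) - E(4) = 0 = A
  Z(25) - O(14) = 11 = L
  P(15) - E(4) = 11 = L
  D(3) - I(8) = 21 = V
  E(4) - E(4) = 0 = A
  I(8) - O(14) = 20 = U
  P(15) - E(4) = 11 = L
  B(1) - I(8) = 19 = T
Plaintext: FIREWALLVAULT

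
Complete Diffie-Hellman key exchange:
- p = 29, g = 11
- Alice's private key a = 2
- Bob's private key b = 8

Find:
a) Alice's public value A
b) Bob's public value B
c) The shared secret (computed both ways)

Step 1: A = g^a mod p = 11^2 mod 29 = 5.
Step 2: B = g^b mod p = 11^8 mod 29 = 16.
Step 3: Alice computes s = B^a mod p = 16^2 mod 29 = 24.
Step 4: Bob computes s = A^b mod p = 5^8 mod 29 = 24.
Both sides agree: shared secret = 24.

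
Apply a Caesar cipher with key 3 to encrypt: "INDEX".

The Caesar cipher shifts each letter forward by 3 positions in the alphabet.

Step 1: For each letter, shift forward by 3 positions (mod 26).
  I (position 8) -> position (8+3) mod 26 = 11 -> L
  N (position 13) -> position (13+3) mod 26 = 16 -> Q
  D (position 3) -> position (3+3) mod 26 = 6 -> G
  E (position 4) -> position (4+3) mod 26 = 7 -> H
  X (position 23) -> position (23+3) mod 26 = 0 -> A
Result: LQGHA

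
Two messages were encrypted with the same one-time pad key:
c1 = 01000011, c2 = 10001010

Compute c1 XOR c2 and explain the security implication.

Step 1: c1 XOR c2 = (m1 XOR k) XOR (m2 XOR k).
Step 2: By XOR associativity/commutativity: = m1 XOR m2 XOR k XOR k = m1 XOR m2.
Step 3: 01000011 XOR 10001010 = 11001001 = 201.
Step 4: The key cancels out! An attacker learns m1 XOR m2 = 201, revealing the relationship between plaintexts.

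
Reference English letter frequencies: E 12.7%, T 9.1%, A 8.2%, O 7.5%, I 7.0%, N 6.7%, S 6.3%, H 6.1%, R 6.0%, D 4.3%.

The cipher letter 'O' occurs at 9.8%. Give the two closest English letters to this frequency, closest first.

Step 1: Observed frequency of 'O' is 9.8%.
Step 2: Compute distances to each reference frequency and sort:
  T (9.1%): difference = 0.7% <-- BEST
  A (8.2%): difference = 1.6% <-- RUNNER-UP
  O (7.5%): difference = 2.3%
  I (7.0%): difference = 2.8%
  E (12.7%): difference = 2.9%
Step 3: Most likely is 'T' (9.1%, diff 0.7%); second most likely is 'A' (8.2%, diff 1.6%).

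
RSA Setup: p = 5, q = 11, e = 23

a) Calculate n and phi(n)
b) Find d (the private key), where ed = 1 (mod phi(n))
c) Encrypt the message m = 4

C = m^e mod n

Step 1: n = 5 * 11 = 55.
Step 2: phi(n) = (5-1)(11-1) = 4 * 10 = 40.
Step 3: Find d = 23^(-1) mod 40 = 7.
  Verify: 23 * 7 = 161 = 1 (mod 40).
Step 4: C = 4^23 mod 55 = 9.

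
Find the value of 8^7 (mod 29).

Step 1: Compute 8^7 mod 29 step by step, reducing modulo 29 at each step.
  8^1 mod 29 = 8
  8^2 mod 29 = (8 * 8) mod 29 = 6
  8^3 mod 29 = (6 * 8) mod 29 = 19
  8^4 mod 29 = (19 * 8) mod 29 = 7
  8^5 mod 29 = (7 * 8) mod 29 = 27
  8^6 mod 29 = (27 * 8) mod 29 = 13
  8^7 mod 29 = (13 * 8) mod 29 = 17
Step 2: Result = 17.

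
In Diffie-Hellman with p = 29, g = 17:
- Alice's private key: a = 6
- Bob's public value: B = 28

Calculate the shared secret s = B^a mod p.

Step 1: s = B^a mod p = 28^6 mod 29.
  28^1 mod 29 = 28
  28^2 mod 29 = (28 * 28) mod 29 = 1
  28^3 mod 29 = (1 * 28) mod 29 = 28
  28^4 mod 29 = (28 * 28) mod 29 = 1
  28^5 mod 29 = (1 * 28) mod 29 = 28
  28^6 mod 29 = (28 * 28) mod 29 = 1
Result: shared secret = 1.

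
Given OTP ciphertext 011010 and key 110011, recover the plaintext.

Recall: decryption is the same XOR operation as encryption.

Step 1: XOR ciphertext with key:
  Ciphertext: 011010
  Key:        110011
  XOR:        101001
Step 2: Plaintext = 101001 = 41 in decimal.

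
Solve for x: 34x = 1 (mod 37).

Step 1: We need x such that 34 * x = 1 (mod 37).
Step 2: Using the extended Euclidean algorithm or trial:
  34 * 12 = 408 = 11 * 37 + 1.
Step 3: Since 408 mod 37 = 1, the inverse is x = 12.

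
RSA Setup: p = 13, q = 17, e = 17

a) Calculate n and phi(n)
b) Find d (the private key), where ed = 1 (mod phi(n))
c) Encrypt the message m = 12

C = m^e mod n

Step 1: n = 13 * 17 = 221.
Step 2: phi(n) = (13-1)(17-1) = 12 * 16 = 192.
Step 3: Find d = 17^(-1) mod 192 = 113.
  Verify: 17 * 113 = 1921 = 1 (mod 192).
Step 4: C = 12^17 mod 221 = 12.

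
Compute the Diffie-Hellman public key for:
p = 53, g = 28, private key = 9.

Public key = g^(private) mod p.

Step 1: A = g^a mod p = 28^9 mod 53.
  28^1 mod 53 = 28
  28^2 mod 53 = (28 * 28) mod 53 = 42
  28^3 mod 53 = (42 * 28) mod 53 = 10
  28^4 mod 53 = (10 * 28) mod 53 = 15
  28^5 mod 53 = (15 * 28) mod 53 = 49
  28^6 mod 53 = (49 * 28) mod 53 = 47
  28^7 mod 53 = (47 * 28) mod 53 = 44
  28^8 mod 53 = (44 * 28) mod 53 = 13
  28^9 mod 53 = (13 * 28) mod 53 = 46
Result: A = 46.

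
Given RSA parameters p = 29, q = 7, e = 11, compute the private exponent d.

Step 1: n = 29 * 7 = 203.
Step 2: phi(n) = 28 * 6 = 168.
Step 3: Find d such that 11 * d = 1 (mod 168).
Step 4: d = 11^(-1) mod 168 = 107.
Verification: 11 * 107 = 1177 = 7 * 168 + 1.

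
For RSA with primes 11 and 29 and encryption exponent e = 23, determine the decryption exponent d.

Step 1: n = 11 * 29 = 319.
Step 2: phi(n) = 10 * 28 = 280.
Step 3: Find d such that 23 * d = 1 (mod 280).
Step 4: d = 23^(-1) mod 280 = 207.
Verification: 23 * 207 = 4761 = 17 * 280 + 1.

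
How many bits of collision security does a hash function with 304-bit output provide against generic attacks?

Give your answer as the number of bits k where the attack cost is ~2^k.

Step 1: The hash has a 304-bit output.
Step 2: Collision resistance means it should be infeasible to find any x != y with h(x) = h(y).
By the birthday bound, a generic collision search succeeds after about sqrt(2^304) = 2^(304/2) = 2^152 evaluations.
Step 3: Security level = 152 bits.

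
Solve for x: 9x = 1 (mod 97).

Step 1: We need x such that 9 * x = 1 (mod 97).
Step 2: Using the extended Euclidean algorithm or trial:
  9 * 54 = 486 = 5 * 97 + 1.
Step 3: Since 486 mod 97 = 1, the inverse is x = 54.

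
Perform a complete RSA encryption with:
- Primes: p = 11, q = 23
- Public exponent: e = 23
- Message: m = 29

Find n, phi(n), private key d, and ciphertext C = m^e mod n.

Step 1: n = 11 * 23 = 253.
Step 2: phi(n) = (11-1)(23-1) = 10 * 22 = 220.
Step 3: Find d = 23^(-1) mod 220 = 67.
  Verify: 23 * 67 = 1541 = 1 (mod 220).
Step 4: C = 29^23 mod 253 = 167.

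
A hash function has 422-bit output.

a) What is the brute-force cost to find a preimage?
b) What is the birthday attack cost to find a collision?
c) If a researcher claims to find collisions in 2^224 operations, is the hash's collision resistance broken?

Step 1: Preimage resistance requires brute-force of 2^422 operations.
Step 2: Collision resistance (birthday bound) = 2^(422/2) = 2^211.
Step 3: The claimed attack costs 2^224 operations.
Step 4: Since 2^224 >= 2^211, the claimed attack is no faster than the generic birthday attack, so this does not break collision resistance.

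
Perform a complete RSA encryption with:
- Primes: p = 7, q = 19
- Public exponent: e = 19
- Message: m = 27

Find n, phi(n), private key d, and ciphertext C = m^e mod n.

Step 1: n = 7 * 19 = 133.
Step 2: phi(n) = (7-1)(19-1) = 6 * 18 = 108.
Step 3: Find d = 19^(-1) mod 108 = 91.
  Verify: 19 * 91 = 1729 = 1 (mod 108).
Step 4: C = 27^19 mod 133 = 27.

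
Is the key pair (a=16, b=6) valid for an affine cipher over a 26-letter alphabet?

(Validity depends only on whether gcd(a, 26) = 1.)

Step 1: Compute gcd(16, 26).
Step 2: gcd(16, 26) = 2.
Since gcd = 2 != 1, 16 shares a common factor with 26, so it cannot be used.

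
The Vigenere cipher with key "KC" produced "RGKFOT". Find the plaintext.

Step 1: Extend key: KCKCKC
Step 2: Decrypt each letter (c - k) mod 26:
  R(17) - K(10) = (17-10) mod 26 = 7 = H
  G(6) - C(2) = (6-2) mod 26 = 4 = E
  K(10) - K(10) = (10-10) mod 26 = 0 = A
  F(5) - C(2) = (5-2) mod 26 = 3 = D
  O(14) - K(10) = (14-10) mod 26 = 4 = E
  T(19) - C(2) = (19-2) mod 26 = 17 = R
Plaintext: HEADER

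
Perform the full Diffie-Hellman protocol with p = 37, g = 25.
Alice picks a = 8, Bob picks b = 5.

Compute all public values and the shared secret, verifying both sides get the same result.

Step 1: A = g^a mod p = 25^8 mod 37 = 34.
Step 2: B = g^b mod p = 25^5 mod 37 = 30.
Step 3: Alice computes s = B^a mod p = 30^8 mod 37 = 16.
Step 4: Bob computes s = A^b mod p = 34^5 mod 37 = 16.
Both sides agree: shared secret = 16.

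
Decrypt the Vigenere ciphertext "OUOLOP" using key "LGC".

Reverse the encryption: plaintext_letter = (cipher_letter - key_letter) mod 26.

Step 1: Extend key: LGCLGC
Step 2: Decrypt each letter (c - k) mod 26:
  O(14) - L(11) = (14-11) mod 26 = 3 = D
  U(20) - G(6) = (20-6) mod 26 = 14 = O
  O(14) - C(2) = (14-2) mod 26 = 12 = M
  L(11) - L(11) = (11-11) mod 26 = 0 = A
  O(14) - G(6) = (14-6) mod 26 = 8 = I
  P(15) - C(2) = (15-2) mod 26 = 13 = N
Plaintext: DOMAIN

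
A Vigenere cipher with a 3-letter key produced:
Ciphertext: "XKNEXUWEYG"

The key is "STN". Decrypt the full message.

Step 1: Key 'STN' has length 3. Extended key: STNSTNSTNS
Step 2: Decrypt each position:
  X(23) - S(18) = 5 = F
  K(10) - T(19) = 17 = R
  N(13) - N(13) = 0 = A
  E(4) - S(18) = 12 = M
  X(23) - T(19) = 4 = E
  U(20) - N(13) = 7 = H
  W(22) - S(18) = 4 = E
  E(4) - T(19) = 11 = L
  Y(24) - N(13) = 11 = L
  G(6) - S(18) = 14 = O
Plaintext: FRAMEHELLO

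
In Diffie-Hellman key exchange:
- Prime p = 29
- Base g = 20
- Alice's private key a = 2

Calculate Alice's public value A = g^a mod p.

Step 1: A = g^a mod p = 20^2 mod 29.
  20^1 mod 29 = 20
  20^2 mod 29 = (20 * 20) mod 29 = 23
Result: A = 23.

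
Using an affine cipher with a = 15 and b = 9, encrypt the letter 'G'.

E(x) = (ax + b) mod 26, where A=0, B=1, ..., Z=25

Step 1: Convert 'G' to number: x = 6.
Step 2: E(6) = (15 * 6 + 9) mod 26 = 99 mod 26 = 21.
Step 3: Convert 21 back to letter: V.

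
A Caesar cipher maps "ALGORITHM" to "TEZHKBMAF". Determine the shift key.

Step 1: Compare first letters: A (position 0) -> T (position 19).
Step 2: Shift = (19 - 0) mod 26 = 19.
The shift value is 19.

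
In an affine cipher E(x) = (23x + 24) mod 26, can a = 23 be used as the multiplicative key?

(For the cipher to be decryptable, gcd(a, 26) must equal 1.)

Step 1: Compute gcd(23, 26).
Step 2: gcd(23, 26) = 1.
Since gcd = 1, 23 is coprime with 26, so it is a valid key.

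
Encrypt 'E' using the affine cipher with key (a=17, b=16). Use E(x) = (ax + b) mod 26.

Step 1: Convert 'E' to number: x = 4.
Step 2: E(4) = (17 * 4 + 16) mod 26 = 84 mod 26 = 6.
Step 3: Convert 6 back to letter: G.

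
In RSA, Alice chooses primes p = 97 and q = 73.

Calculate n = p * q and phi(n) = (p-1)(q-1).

Step 1: n = p * q = 97 * 73 = 7081.
Step 2: phi(n) = (p-1)(q-1) = 96 * 72 = 6912.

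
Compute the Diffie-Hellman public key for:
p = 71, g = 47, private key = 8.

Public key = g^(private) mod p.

Step 1: A = g^a mod p = 47^8 mod 71.
  47^1 mod 71 = 47
  47^2 mod 71 = (47 * 47) mod 71 = 8
  47^3 mod 71 = (8 * 47) mod 71 = 21
  47^4 mod 71 = (21 * 47) mod 71 = 64
  47^5 mod 71 = (64 * 47) mod 71 = 26
  47^6 mod 71 = (26 * 47) mod 71 = 15
  47^7 mod 71 = (15 * 47) mod 71 = 66
  47^8 mod 71 = (66 * 47) mod 71 = 49
Result: A = 49.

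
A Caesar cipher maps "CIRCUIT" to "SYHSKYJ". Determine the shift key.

Step 1: Compare first letters: C (position 2) -> S (position 18).
Step 2: Shift = (18 - 2) mod 26 = 16.
The shift value is 16.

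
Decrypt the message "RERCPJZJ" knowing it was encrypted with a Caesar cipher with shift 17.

Step 1: Reverse the shift by subtracting 17 from each letter position.
  R (position 17) -> position (17-17) mod 26 = 0 -> A
  E (position 4) -> position (4-17) mod 26 = 13 -> N
  R (position 17) -> position (17-17) mod 26 = 0 -> A
  C (position 2) -> position (2-17) mod 26 = 11 -> L
  P (position 15) -> position (15-17) mod 26 = 24 -> Y
  J (position 9) -> position (9-17) mod 26 = 18 -> S
  Z (position 25) -> position (25-17) mod 26 = 8 -> I
  J (position 9) -> position (9-17) mod 26 = 18 -> S
Decrypted message: ANALYSIS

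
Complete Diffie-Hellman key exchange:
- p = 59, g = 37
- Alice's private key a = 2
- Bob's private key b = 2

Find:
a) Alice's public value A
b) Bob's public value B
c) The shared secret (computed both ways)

Step 1: A = g^a mod p = 37^2 mod 59 = 12.
Step 2: B = g^b mod p = 37^2 mod 59 = 12.
Step 3: Alice computes s = B^a mod p = 12^2 mod 59 = 26.
Step 4: Bob computes s = A^b mod p = 12^2 mod 59 = 26.
Both sides agree: shared secret = 26.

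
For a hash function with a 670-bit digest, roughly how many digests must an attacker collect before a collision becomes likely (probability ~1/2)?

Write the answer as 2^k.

Step 1: The birthday paradox gives collision probability ~50% after sqrt(2^n) = 2^(n/2) hashes.
Step 2: For 670-bit output: 2^(670/2) = 2^335.
Step 3: Approximately 2^335 hash computations needed.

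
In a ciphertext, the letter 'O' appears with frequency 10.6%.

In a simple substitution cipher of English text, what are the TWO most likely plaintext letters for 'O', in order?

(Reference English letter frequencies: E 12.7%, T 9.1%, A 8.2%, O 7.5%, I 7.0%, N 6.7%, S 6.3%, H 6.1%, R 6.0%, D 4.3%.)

Step 1: Observed frequency of 'O' is 10.6%.
Step 2: Compute distances to each reference frequency and sort:
  T (9.1%): difference = 1.5% <-- BEST
  E (12.7%): difference = 2.1% <-- RUNNER-UP
  A (8.2%): difference = 2.4%
  O (7.5%): difference = 3.1%
  I (7.0%): difference = 3.6%
Step 3: Most likely is 'T' (9.1%, diff 1.5%); second most likely is 'E' (12.7%, diff 2.1%).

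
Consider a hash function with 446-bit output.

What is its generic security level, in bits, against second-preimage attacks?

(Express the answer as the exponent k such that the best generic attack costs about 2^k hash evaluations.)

Step 1: The hash has a 446-bit output.
Step 2: Second-preimage resistance means: given a specific input x, it should be infeasible to find a different y with h(y) = h(x).
With a 446-bit output, a generic search for a second preimage costs about 2^446 evaluations (each trial matches the fixed target with probability 2^-446).
Step 3: Security level = 446 bits.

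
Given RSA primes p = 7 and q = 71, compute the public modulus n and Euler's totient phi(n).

Step 1: n = p * q = 7 * 71 = 497.
Step 2: phi(n) = (p-1)(q-1) = 6 * 70 = 420.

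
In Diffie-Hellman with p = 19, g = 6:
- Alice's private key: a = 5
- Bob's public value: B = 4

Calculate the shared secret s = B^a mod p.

Step 1: s = B^a mod p = 4^5 mod 19.
  4^1 mod 19 = 4
  4^2 mod 19 = (4 * 4) mod 19 = 16
  4^3 mod 19 = (16 * 4) mod 19 = 7
  4^4 mod 19 = (7 * 4) mod 19 = 9
  4^5 mod 19 = (9 * 4) mod 19 = 17
Result: shared secret = 17.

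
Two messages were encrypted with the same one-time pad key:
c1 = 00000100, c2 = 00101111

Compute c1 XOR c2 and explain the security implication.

Step 1: c1 XOR c2 = (m1 XOR k) XOR (m2 XOR k).
Step 2: By XOR associativity/commutativity: = m1 XOR m2 XOR k XOR k = m1 XOR m2.
Step 3: 00000100 XOR 00101111 = 00101011 = 43.
Step 4: The key cancels out! An attacker learns m1 XOR m2 = 43, revealing the relationship between plaintexts.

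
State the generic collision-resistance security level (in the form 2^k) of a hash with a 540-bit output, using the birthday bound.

Step 1: The birthday paradox gives collision probability ~50% after sqrt(2^n) = 2^(n/2) hashes.
Step 2: For 540-bit output: 2^(540/2) = 2^270.
Step 3: Approximately 2^270 hash computations needed.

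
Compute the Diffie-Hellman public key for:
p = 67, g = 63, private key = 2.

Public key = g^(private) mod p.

Step 1: A = g^a mod p = 63^2 mod 67.
  63^1 mod 67 = 63
  63^2 mod 67 = (63 * 63) mod 67 = 16
Result: A = 16.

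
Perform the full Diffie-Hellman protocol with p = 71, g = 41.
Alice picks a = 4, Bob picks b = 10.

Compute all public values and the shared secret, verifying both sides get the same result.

Step 1: A = g^a mod p = 41^4 mod 71 = 32.
Step 2: B = g^b mod p = 41^10 mod 71 = 20.
Step 3: Alice computes s = B^a mod p = 20^4 mod 71 = 37.
Step 4: Bob computes s = A^b mod p = 32^10 mod 71 = 37.
Both sides agree: shared secret = 37.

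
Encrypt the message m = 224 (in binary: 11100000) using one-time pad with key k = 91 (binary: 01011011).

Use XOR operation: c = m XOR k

Step 1: Write out the XOR operation bit by bit:
  Message: 11100000
  Key:     01011011
  XOR:     10111011
Step 2: Convert to decimal: 10111011 = 187.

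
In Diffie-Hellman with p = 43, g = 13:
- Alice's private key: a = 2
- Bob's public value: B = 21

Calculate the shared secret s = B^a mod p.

Step 1: s = B^a mod p = 21^2 mod 43.
  21^1 mod 43 = 21
  21^2 mod 43 = (21 * 21) mod 43 = 11
Result: shared secret = 11.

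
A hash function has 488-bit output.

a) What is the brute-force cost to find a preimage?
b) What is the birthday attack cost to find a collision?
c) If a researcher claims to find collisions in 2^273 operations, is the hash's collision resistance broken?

Step 1: Preimage resistance requires brute-force of 2^488 operations.
Step 2: Collision resistance (birthday bound) = 2^(488/2) = 2^244.
Step 3: The claimed attack costs 2^273 operations.
Step 4: Since 2^273 >= 2^244, the claimed attack is no faster than the generic birthday attack, so this does not break collision resistance.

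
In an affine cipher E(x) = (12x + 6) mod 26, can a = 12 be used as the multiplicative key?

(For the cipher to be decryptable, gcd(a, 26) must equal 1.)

Step 1: Compute gcd(12, 26).
Step 2: gcd(12, 26) = 2.
Since gcd = 2 != 1, 12 shares a common factor with 26, so it cannot be used.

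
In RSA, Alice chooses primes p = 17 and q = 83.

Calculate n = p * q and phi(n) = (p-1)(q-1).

Step 1: n = p * q = 17 * 83 = 1411.
Step 2: phi(n) = (p-1)(q-1) = 16 * 82 = 1312.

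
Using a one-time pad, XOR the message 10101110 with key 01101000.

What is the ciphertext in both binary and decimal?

Step 1: Write out the XOR operation bit by bit:
  Message: 10101110
  Key:     01101000
  XOR:     11000110
Step 2: Convert to decimal: 11000110 = 198.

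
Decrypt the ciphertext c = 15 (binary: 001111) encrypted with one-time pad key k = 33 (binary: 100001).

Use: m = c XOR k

Step 1: XOR ciphertext with key:
  Ciphertext: 001111
  Key:        100001
  XOR:        101110
Step 2: Plaintext = 101110 = 46 in decimal.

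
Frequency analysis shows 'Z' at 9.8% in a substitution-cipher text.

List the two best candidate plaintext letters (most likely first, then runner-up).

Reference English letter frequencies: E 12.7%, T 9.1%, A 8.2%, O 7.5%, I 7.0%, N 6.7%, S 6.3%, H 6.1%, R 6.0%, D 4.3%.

Step 1: Observed frequency of 'Z' is 9.8%.
Step 2: Compute distances to each reference frequency and sort:
  T (9.1%): difference = 0.7% <-- BEST
  A (8.2%): difference = 1.6% <-- RUNNER-UP
  O (7.5%): difference = 2.3%
  I (7.0%): difference = 2.8%
  E (12.7%): difference = 2.9%
Step 3: Most likely is 'T' (9.1%, diff 0.7%); second most likely is 'A' (8.2%, diff 1.6%).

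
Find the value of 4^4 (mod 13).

Step 1: Compute 4^4 mod 13 step by step, reducing modulo 13 at each step.
  4^1 mod 13 = 4
  4^2 mod 13 = (4 * 4) mod 13 = 3
  4^3 mod 13 = (3 * 4) mod 13 = 12
  4^4 mod 13 = (12 * 4) mod 13 = 9
Step 2: Result = 9.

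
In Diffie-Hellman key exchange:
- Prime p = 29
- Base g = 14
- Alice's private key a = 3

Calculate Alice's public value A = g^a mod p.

Step 1: A = g^a mod p = 14^3 mod 29.
  14^1 mod 29 = 14
  14^2 mod 29 = (14 * 14) mod 29 = 22
  14^3 mod 29 = (22 * 14) mod 29 = 18
Result: A = 18.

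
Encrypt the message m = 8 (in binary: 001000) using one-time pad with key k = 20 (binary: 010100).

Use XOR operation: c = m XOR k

Step 1: Write out the XOR operation bit by bit:
  Message: 001000
  Key:     010100
  XOR:     011100
Step 2: Convert to decimal: 011100 = 28.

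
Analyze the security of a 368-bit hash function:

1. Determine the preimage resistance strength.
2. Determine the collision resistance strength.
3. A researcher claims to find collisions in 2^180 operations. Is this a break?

Step 1: Preimage resistance requires brute-force of 2^368 operations.
Step 2: Collision resistance (birthday bound) = 2^(368/2) = 2^184.
Step 3: The claimed attack costs 2^180 operations.
Step 4: Since 2^180 < 2^184, the claimed attack beats the generic birthday bound, so collision resistance is broken.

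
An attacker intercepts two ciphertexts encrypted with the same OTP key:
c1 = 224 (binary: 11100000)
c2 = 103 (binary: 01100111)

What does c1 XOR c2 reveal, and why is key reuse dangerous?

Step 1: c1 XOR c2 = (m1 XOR k) XOR (m2 XOR k).
Step 2: By XOR associativity/commutativity: = m1 XOR m2 XOR k XOR k = m1 XOR m2.
Step 3: 11100000 XOR 01100111 = 10000111 = 135.
Step 4: The key cancels out! An attacker learns m1 XOR m2 = 135, revealing the relationship between plaintexts.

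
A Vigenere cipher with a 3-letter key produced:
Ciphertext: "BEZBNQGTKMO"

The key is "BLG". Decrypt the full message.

Step 1: Key 'BLG' has length 3. Extended key: BLGBLGBLGBL
Step 2: Decrypt each position:
  B(1) - B(1) = 0 = A
  E(4) - L(11) = 19 = T
  Z(25) - G(6) = 19 = T
  B(1) - B(1) = 0 = A
  N(13) - L(11) = 2 = C
  Q(16) - G(6) = 10 = K
  G(6) - B(1) = 5 = F
  T(19) - L(11) = 8 = I
  K(10) - G(6) = 4 = E
  M(12) - B(1) = 11 = L
  O(14) - L(11) = 3 = D
Plaintext: ATTACKFIELD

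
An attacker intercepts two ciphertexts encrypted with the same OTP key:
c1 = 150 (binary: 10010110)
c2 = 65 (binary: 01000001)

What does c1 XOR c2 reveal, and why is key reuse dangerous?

Step 1: c1 XOR c2 = (m1 XOR k) XOR (m2 XOR k).
Step 2: By XOR associativity/commutativity: = m1 XOR m2 XOR k XOR k = m1 XOR m2.
Step 3: 10010110 XOR 01000001 = 11010111 = 215.
Step 4: The key cancels out! An attacker learns m1 XOR m2 = 215, revealing the relationship between plaintexts.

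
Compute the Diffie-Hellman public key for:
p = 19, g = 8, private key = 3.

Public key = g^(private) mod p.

Step 1: A = g^a mod p = 8^3 mod 19.
  8^1 mod 19 = 8
  8^2 mod 19 = (8 * 8) mod 19 = 7
  8^3 mod 19 = (7 * 8) mod 19 = 18
Result: A = 18.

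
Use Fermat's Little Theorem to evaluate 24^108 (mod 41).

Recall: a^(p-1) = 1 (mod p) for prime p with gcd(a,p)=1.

Step 1: Since 41 is prime, by Fermat's Little Theorem: 24^40 = 1 (mod 41).
Step 2: Reduce exponent: 108 mod 40 = 28.
Step 3: So 24^108 = 24^28 (mod 41).
Step 4: 24^28 mod 41 = 25.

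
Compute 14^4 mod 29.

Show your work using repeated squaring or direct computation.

Step 1: Compute 14^4 mod 29 step by step, reducing modulo 29 at each step.
  14^1 mod 29 = 14
  14^2 mod 29 = (14 * 14) mod 29 = 22
  14^3 mod 29 = (22 * 14) mod 29 = 18
  14^4 mod 29 = (18 * 14) mod 29 = 20
Step 2: Result = 20.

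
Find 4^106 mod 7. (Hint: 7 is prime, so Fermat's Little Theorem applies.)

Step 1: Since 7 is prime, by Fermat's Little Theorem: 4^6 = 1 (mod 7).
Step 2: Reduce exponent: 106 mod 6 = 4.
Step 3: So 4^106 = 4^4 (mod 7).
Step 4: 4^4 mod 7 = 4.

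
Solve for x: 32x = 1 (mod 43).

Step 1: We need x such that 32 * x = 1 (mod 43).
Step 2: Using the extended Euclidean algorithm or trial:
  32 * 39 = 1248 = 29 * 43 + 1.
Step 3: Since 1248 mod 43 = 1, the inverse is x = 39.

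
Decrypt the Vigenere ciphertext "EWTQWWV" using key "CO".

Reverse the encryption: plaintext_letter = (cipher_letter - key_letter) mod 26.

Step 1: Extend key: COCOCOC
Step 2: Decrypt each letter (c - k) mod 26:
  E(4) - C(2) = (4-2) mod 26 = 2 = C
  W(22) - O(14) = (22-14) mod 26 = 8 = I
  T(19) - C(2) = (19-2) mod 26 = 17 = R
  Q(16) - O(14) = (16-14) mod 26 = 2 = C
  W(22) - C(2) = (22-2) mod 26 = 20 = U
  W(22) - O(14) = (22-14) mod 26 = 8 = I
  V(21) - C(2) = (21-2) mod 26 = 19 = T
Plaintext: CIRCUIT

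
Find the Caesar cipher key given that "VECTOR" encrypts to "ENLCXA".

Step 1: Compare first letters: V (position 21) -> E (position 4).
Step 2: Shift = (4 - 21) mod 26 = 9.
The shift value is 9.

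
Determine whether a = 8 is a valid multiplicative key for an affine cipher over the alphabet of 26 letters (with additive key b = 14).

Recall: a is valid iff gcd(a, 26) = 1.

Step 1: Compute gcd(8, 26).
Step 2: gcd(8, 26) = 2.
Since gcd = 2 != 1, 8 shares a common factor with 26, so it cannot be used.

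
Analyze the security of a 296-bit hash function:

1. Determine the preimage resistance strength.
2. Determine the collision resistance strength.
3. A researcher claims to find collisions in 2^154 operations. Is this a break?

Step 1: Preimage resistance requires brute-force of 2^296 operations.
Step 2: Collision resistance (birthday bound) = 2^(296/2) = 2^148.
Step 3: The claimed attack costs 2^154 operations.
Step 4: Since 2^154 >= 2^148, the claimed attack is no faster than the generic birthday attack, so this does not break collision resistance.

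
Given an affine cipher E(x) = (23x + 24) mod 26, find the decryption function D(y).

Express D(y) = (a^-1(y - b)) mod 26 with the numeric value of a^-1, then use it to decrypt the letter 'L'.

Step 1: Find a^-1, the modular inverse of 23 mod 26.
Step 2: We need 23 * a^-1 = 1 (mod 26).
Step 3: 23 * 17 = 391 = 15 * 26 + 1, so a^-1 = 17.
Step 4: D(y) = 17(y - 24) mod 26.
Step 5: Apply to 'L' (y = 11): D(11) = 17 * (11 - 24) mod 26 = 17 * -13 mod 26 = 13 -> 'N'.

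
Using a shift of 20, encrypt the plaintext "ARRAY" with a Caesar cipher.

Step 1: For each letter, shift forward by 20 positions (mod 26).
  A (position 0) -> position (0+20) mod 26 = 20 -> U
  R (position 17) -> position (17+20) mod 26 = 11 -> L
  R (position 17) -> position (17+20) mod 26 = 11 -> L
  A (position 0) -> position (0+20) mod 26 = 20 -> U
  Y (position 24) -> position (24+20) mod 26 = 18 -> S
Result: ULLUS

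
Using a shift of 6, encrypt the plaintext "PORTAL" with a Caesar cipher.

Step 1: For each letter, shift forward by 6 positions (mod 26).
  P (position 15) -> position (15+6) mod 26 = 21 -> V
  O (position 14) -> position (14+6) mod 26 = 20 -> U
  R (position 17) -> position (17+6) mod 26 = 23 -> X
  T (position 19) -> position (19+6) mod 26 = 25 -> Z
  A (position 0) -> position (0+6) mod 26 = 6 -> G
  L (position 11) -> position (11+6) mod 26 = 17 -> R
Result: VUXZGR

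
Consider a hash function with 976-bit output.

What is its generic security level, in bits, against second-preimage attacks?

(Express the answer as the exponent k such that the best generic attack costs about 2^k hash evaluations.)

Step 1: The hash has a 976-bit output.
Step 2: Second-preimage resistance means: given a specific input x, it should be infeasible to find a different y with h(y) = h(x).
With a 976-bit output, a generic search for a second preimage costs about 2^976 evaluations (each trial matches the fixed target with probability 2^-976).
Step 3: Security level = 976 bits.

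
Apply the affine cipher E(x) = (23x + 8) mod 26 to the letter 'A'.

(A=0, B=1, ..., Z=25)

Step 1: Convert 'A' to number: x = 0.
Step 2: E(0) = (23 * 0 + 8) mod 26 = 8 mod 26 = 8.
Step 3: Convert 8 back to letter: I.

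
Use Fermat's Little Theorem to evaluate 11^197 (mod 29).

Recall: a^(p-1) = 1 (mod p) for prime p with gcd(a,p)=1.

Step 1: Since 29 is prime, by Fermat's Little Theorem: 11^28 = 1 (mod 29).
Step 2: Reduce exponent: 197 mod 28 = 1.
Step 3: So 11^197 = 11^1 (mod 29).
Step 4: 11^1 mod 29 = 11.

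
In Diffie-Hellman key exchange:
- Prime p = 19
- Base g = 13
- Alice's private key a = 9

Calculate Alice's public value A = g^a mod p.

Step 1: A = g^a mod p = 13^9 mod 19.
  13^1 mod 19 = 13
  13^2 mod 19 = (13 * 13) mod 19 = 17
  13^3 mod 19 = (17 * 13) mod 19 = 12
  13^4 mod 19 = (12 * 13) mod 19 = 4
  13^5 mod 19 = (4 * 13) mod 19 = 14
  13^6 mod 19 = (14 * 13) mod 19 = 11
  13^7 mod 19 = (11 * 13) mod 19 = 10
  13^8 mod 19 = (10 * 13) mod 19 = 16
  13^9 mod 19 = (16 * 13) mod 19 = 18
Result: A = 18.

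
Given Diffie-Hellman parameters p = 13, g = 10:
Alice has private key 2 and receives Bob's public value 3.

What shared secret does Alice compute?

Step 1: s = B^a mod p = 3^2 mod 13.
  3^1 mod 13 = 3
  3^2 mod 13 = (3 * 3) mod 13 = 9
Result: shared secret = 9.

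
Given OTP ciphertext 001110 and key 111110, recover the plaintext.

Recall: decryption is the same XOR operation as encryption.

Step 1: XOR ciphertext with key:
  Ciphertext: 001110
  Key:        111110
  XOR:        110000
Step 2: Plaintext = 110000 = 48 in decimal.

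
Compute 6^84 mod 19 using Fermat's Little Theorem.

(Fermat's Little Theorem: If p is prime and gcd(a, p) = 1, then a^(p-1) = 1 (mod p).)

Step 1: Since 19 is prime, by Fermat's Little Theorem: 6^18 = 1 (mod 19).
Step 2: Reduce exponent: 84 mod 18 = 12.
Step 3: So 6^84 = 6^12 (mod 19).
Step 4: 6^12 mod 19 = 7.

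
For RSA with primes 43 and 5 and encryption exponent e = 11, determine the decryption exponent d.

Step 1: n = 43 * 5 = 215.
Step 2: phi(n) = 42 * 4 = 168.
Step 3: Find d such that 11 * d = 1 (mod 168).
Step 4: d = 11^(-1) mod 168 = 107.
Verification: 11 * 107 = 1177 = 7 * 168 + 1.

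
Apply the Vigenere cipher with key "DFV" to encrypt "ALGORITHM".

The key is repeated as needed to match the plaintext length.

Step 1: Repeat key to match plaintext length:
  Plaintext: ALGORITHM
  Key:       DFVDFVDFV
Step 2: Encrypt each letter:
  A(0) + D(3) = (0+3) mod 26 = 3 = D
  L(11) + F(5) = (11+5) mod 26 = 16 = Q
  G(6) + V(21) = (6+21) mod 26 = 1 = B
  O(14) + D(3) = (14+3) mod 26 = 17 = R
  R(17) + F(5) = (17+5) mod 26 = 22 = W
  I(8) + V(21) = (8+21) mod 26 = 3 = D
  T(19) + D(3) = (19+3) mod 26 = 22 = W
  H(7) + F(5) = (7+5) mod 26 = 12 = M
  M(12) + V(21) = (12+21) mod 26 = 7 = H
Ciphertext: DQBRWDWMH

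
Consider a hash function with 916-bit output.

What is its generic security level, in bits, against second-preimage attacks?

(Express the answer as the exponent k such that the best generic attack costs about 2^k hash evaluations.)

Step 1: The hash has a 916-bit output.
Step 2: Second-preimage resistance means: given a specific input x, it should be infeasible to find a different y with h(y) = h(x).
With a 916-bit output, a generic search for a second preimage costs about 2^916 evaluations (each trial matches the fixed target with probability 2^-916).
Step 3: Security level = 916 bits.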